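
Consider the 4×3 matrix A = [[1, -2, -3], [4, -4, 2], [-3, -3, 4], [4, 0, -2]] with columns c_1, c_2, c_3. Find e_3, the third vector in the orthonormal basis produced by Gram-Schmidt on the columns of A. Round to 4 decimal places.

e_1 = c_1/‖c_1‖ = (1, 4, -3, 4)/6.4807 = (0.1543, 0.6172, -0.4629, 0.6172).
r_{12} = e_1·c_2 = -1.3887.
u_2 = c_2 + 1.3887·e_1 = (-1.7857, -3.1429, -3.6429, 0.8571).
‖u_2‖ = 5.2030, so e_2 = (-0.3432, -0.6040, -0.7001, 0.1647).
r_{13} = e_1·c_3 = -2.3146; r_{23} = e_2·c_3 = -3.3085.
u_3 = c_3 + 2.3146·e_1 + 3.3085·e_2 = (-3.7784, 1.4301, 0.6121, -0.0264).
‖u_3‖ = 4.0861, so e_3 = (-0.9247, 0.3500, 0.1498, -0.0065).

e_3 = (-0.9247, 0.3500, 0.1498, -0.0065)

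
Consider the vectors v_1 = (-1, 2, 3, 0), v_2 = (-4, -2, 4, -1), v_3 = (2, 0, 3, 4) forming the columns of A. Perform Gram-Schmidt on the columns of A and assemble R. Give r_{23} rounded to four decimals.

v_1 = (-1, 2, 3, 0); ‖v_1‖ = 3.7417, so e_1 = (-0.2673, 0.5345, 0.8018, 0.0000).
e_1·v_2 = (-0.2673)·(-4) + 0.5345·(-2) + 0.8018·4 + 0.0000·(-1) = 3.2071.
u_2 = v_2 − 3.2071·e_1 = (-3.1429, -3.7143, 1.4286, -1.0000).
‖u_2‖ = 5.1686, so e_2 = (-0.6081, -0.7186, 0.2764, -0.1935).
r_{23} = e_2·v_3 = -1.1609.

r_{23} = -1.1609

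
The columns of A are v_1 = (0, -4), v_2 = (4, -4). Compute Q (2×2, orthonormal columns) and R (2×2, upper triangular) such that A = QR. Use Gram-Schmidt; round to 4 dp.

v_1 = (0, -4); ‖v_1‖ = 4.0000, so q_1 = (0.0000, -1.0000).
q_1·v_2 = 0.0000·4 + (-1.0000)·(-4) = 4.0000.
u_2 = v_2 − 4.0000·q_1 = (4.0000, 0.0000).
‖u_2‖ = 4.0000, so q_2 = (1.0000, 0.0000).

Q = [[0.0000, 1.0000], [-1.0000, 0.0000]], R = [[4.0000, 4.0000], [0.0000, 4.0000]]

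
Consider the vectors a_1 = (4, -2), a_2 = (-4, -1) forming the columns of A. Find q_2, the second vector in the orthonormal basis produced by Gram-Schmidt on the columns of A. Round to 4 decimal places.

q_1 = a_1/‖a_1‖ = (4, -2)/4.4721 = (0.8944, -0.4472).
r_{12} = q_1·a_2 = -3.1305.
u_2 = a_2 + 3.1305·q_1 = (-1.2000, -2.4000).
‖u_2‖ = 2.6833, so q_2 = (-0.4472, -0.8944).

q_2 = (-0.4472, -0.8944)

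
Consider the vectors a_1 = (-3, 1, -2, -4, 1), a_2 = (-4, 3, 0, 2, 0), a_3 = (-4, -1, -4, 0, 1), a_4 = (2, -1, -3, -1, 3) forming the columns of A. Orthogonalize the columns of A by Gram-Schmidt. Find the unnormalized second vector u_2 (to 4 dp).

q_1 = a_1/‖a_1‖ = (-3, 1, -2, -4, 1)/5.5678 = (-0.5388, 0.1796, -0.3592, -0.7184, 0.1796).
r_{12} = q_1·a_2 = 1.2572.
u_2 = a_2 − 1.2572·q_1 = (-3.3226, 2.7742, 0.4516, 2.9032, -0.2258).

u_2 = (-3.3226, 2.7742, 0.4516, 2.9032, -0.2258)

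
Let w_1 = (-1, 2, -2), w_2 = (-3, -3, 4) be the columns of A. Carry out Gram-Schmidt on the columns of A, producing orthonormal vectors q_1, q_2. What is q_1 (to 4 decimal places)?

q_1 = (-0.3333, 0.6667, -0.6667)

w_1 = (-1, 2, -2); ‖w_1‖ = 3.0000, so q_1 = (-0.3333, 0.6667, -0.6667).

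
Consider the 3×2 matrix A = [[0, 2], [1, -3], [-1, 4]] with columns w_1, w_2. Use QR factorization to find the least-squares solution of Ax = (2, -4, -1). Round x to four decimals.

x = (-0.3333, 0.3333)

w_1 = (0, 1, -1); ‖w_1‖ = 1.4142, so q_1 = (0.0000, 0.7071, -0.7071).
q_1·w_2 = 0.0000·2 + 0.7071·(-3) + (-0.7071)·4 = -4.9497.
u_2 = w_2 + 4.9497·q_1 = (2.0000, 0.5000, 0.5000).
‖u_2‖ = 2.1213, so q_2 = (0.9428, 0.2357, 0.2357).
Qᵀb = (-2.1213, 0.7071).
Back-substitute: x_2 = 0.7071/2.1213 = 0.3333.
x_1 = (-2.1213 + 4.9497·0.3333)/1.4142 = -0.3333.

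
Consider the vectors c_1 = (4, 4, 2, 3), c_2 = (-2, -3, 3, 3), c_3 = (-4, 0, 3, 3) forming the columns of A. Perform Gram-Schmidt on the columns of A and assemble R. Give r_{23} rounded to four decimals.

r_{23} = 4.6920

q_1 = c_1/‖c_1‖ = (4, 4, 2, 3)/6.7082 = (0.5963, 0.5963, 0.2981, 0.4472).
r_{12} = q_1·c_2 = -0.7454.
u_2 = c_2 + 0.7454·q_1 = (-1.5556, -2.5556, 3.2222, 3.3333).
‖u_2‖ = 5.5176, so q_2 = (-0.2819, -0.4632, 0.5840, 0.6041).
r_{23} = q_2·c_3 = 4.6920.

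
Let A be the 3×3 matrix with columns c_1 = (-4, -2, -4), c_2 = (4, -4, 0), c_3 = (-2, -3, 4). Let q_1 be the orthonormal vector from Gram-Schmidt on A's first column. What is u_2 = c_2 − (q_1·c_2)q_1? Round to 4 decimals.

c_1 = (-4, -2, -4); ‖c_1‖ = 6.0000, so q_1 = (-0.6667, -0.3333, -0.6667).
q_1·c_2 = (-0.6667)·4 + (-0.3333)·(-4) + (-0.6667)·0 = -1.3333.
u_2 = c_2 + 1.3333·q_1 = (3.1111, -4.4444, -0.8889).

u_2 = (3.1111, -4.4444, -0.8889)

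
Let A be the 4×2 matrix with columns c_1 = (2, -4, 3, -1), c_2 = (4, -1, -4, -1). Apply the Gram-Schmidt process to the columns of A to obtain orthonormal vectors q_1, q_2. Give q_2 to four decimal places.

q_2 = (0.6749, -0.1487, -0.7035, -0.1659)

c_1 = (2, -4, 3, -1); ‖c_1‖ = 5.4772, so q_1 = (0.3651, -0.7303, 0.5477, -0.1826).
q_1·c_2 = 0.3651·4 + (-0.7303)·(-1) + 0.5477·(-4) + (-0.1826)·(-1) = 0.1826.
u_2 = c_2 − 0.1826·q_1 = (3.9333, -0.8667, -4.1000, -0.9667).
‖u_2‖ = 5.8281, so q_2 = (0.6749, -0.1487, -0.7035, -0.1659).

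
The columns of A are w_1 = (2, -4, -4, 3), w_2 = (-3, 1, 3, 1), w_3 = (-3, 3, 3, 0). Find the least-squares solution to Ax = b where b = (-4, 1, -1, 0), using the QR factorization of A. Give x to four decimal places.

x = (0.6944, -0.6389, 1.7130)

w_1 = (2, -4, -4, 3); ‖w_1‖ = 6.7082, so q_1 = (0.2981, -0.5963, -0.5963, 0.4472).
q_1·w_2 = 0.2981·(-3) + (-0.5963)·1 + (-0.5963)·3 + 0.4472·1 = -2.8324.
u_2 = w_2 + 2.8324·q_1 = (-2.1556, -0.6889, 1.3111, 2.2667).
‖u_2‖ = 3.4609, so q_2 = (-0.6228, -0.1990, 0.3788, 0.6549).
q_1·w_3 = 0.2981·(-3) + (-0.5963)·3 + (-0.5963)·3 + 0.4472·0 = -4.4721; q_2·w_3 = (-0.6228)·(-3) + (-0.1990)·3 + 0.3788·3 + 0.6549·0 = 2.4079.
u_3 = w_3 + 4.4721·q_1 − 2.4079·q_2 = (-0.1670, 0.8126, -0.5788, 0.4230).
‖u_3‖ = 1.0965, so q_3 = (-0.1523, 0.7411, -0.5279, 0.3858).
Qᵀb = (-1.1926, 1.9134, 1.8782).
Back-substitute: x_3 = 1.8782/1.0965 = 1.7130.
x_2 = (1.9134 − 2.4079·1.7130)/3.4609 = -0.6389.
x_1 = (-1.1926 + 2.8324·(-0.6389) + 4.4721·1.7130)/6.7082 = 0.6944.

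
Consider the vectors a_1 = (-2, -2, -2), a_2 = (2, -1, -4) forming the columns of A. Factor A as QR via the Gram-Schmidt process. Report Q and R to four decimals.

Q = [[-0.5774, 0.7071], [-0.5774, 0.0000], [-0.5774, -0.7071]], R = [[3.4641, 1.7321], [0.0000, 4.2426]]

e_1 = a_1/‖a_1‖ = (-2, -2, -2)/3.4641 = (-0.5774, -0.5774, -0.5774).
r_{12} = e_1·a_2 = 1.7321.
u_2 = a_2 − 1.7321·e_1 = (3.0000, 0.0000, -3.0000).
‖u_2‖ = 4.2426, so e_2 = (0.7071, 0.0000, -0.7071).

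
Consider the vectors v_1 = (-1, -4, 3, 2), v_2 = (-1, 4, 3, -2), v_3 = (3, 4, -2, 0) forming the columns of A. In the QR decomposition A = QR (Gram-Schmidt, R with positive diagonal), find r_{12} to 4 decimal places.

v_1 = (-1, -4, 3, 2); ‖v_1‖ = 5.4772, so e_1 = (-0.1826, -0.7303, 0.5477, 0.3651).
r_{12} = e_1·v_2 = -1.8257.

r_{12} = -1.8257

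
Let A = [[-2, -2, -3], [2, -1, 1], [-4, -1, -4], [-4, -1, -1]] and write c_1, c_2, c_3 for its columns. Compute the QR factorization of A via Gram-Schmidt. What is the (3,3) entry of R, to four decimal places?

r_{33} = 2.3238

c_1 = (-2, 2, -4, -4); ‖c_1‖ = 6.3246, so e_1 = (-0.3162, 0.3162, -0.6325, -0.6325).
e_1·c_2 = (-0.3162)·(-2) + 0.3162·(-1) + (-0.6325)·(-1) + (-0.6325)·(-1) = 1.5811.
u_2 = c_2 − 1.5811·e_1 = (-1.5000, -1.5000, 0.0000, 0.0000).
‖u_2‖ = 2.1213, so e_2 = (-0.7071, -0.7071, 0.0000, 0.0000).
e_1·c_3 = (-0.3162)·(-3) + 0.3162·1 + (-0.6325)·(-4) + (-0.6325)·(-1) = 4.4272; e_2·c_3 = (-0.7071)·(-3) + (-0.7071)·1 + 0.0000·(-4) + 0.0000·(-1) = 1.4142.
u_3 = c_3 − 4.4272·e_1 − 1.4142·e_2 = (-0.6000, 0.6000, -1.2000, 1.8000).
r_{33} = ‖u_3‖ = 2.3238.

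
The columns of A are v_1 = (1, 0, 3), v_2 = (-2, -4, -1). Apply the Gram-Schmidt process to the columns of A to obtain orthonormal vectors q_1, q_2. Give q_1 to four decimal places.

q_1 = (0.3162, 0.0000, 0.9487)

v_1 = (1, 0, 3); ‖v_1‖ = 3.1623, so q_1 = (0.3162, 0.0000, 0.9487).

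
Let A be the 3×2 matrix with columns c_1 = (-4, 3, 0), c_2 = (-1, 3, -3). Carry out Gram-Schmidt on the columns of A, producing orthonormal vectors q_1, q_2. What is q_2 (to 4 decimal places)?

q_2 = (0.3087, 0.4116, -0.8575)

c_1 = (-4, 3, 0); ‖c_1‖ = 5.0000, so q_1 = (-0.8000, 0.6000, 0.0000).
q_1·c_2 = (-0.8000)·(-1) + 0.6000·3 + 0.0000·(-3) = 2.6000.
u_2 = c_2 − 2.6000·q_1 = (1.0800, 1.4400, -3.0000).
‖u_2‖ = 3.4986, so q_2 = (0.3087, 0.4116, -0.8575).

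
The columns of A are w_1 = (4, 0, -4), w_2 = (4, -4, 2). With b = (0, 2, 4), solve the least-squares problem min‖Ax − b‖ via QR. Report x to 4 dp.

x = (-0.5294, 0.1176)

w_1 = (4, 0, -4); ‖w_1‖ = 5.6569, so q_1 = (0.7071, 0.0000, -0.7071).
q_1·w_2 = 0.7071·4 + 0.0000·(-4) + (-0.7071)·2 = 1.4142.
u_2 = w_2 − 1.4142·q_1 = (3.0000, -4.0000, 3.0000).
‖u_2‖ = 5.8310, so q_2 = (0.5145, -0.6860, 0.5145).
Qᵀb = (-2.8284, 0.6860).
Back-substitute: x_2 = 0.6860/5.8310 = 0.1176.
x_1 = (-2.8284 − 1.4142·0.1176)/5.6569 = -0.5294.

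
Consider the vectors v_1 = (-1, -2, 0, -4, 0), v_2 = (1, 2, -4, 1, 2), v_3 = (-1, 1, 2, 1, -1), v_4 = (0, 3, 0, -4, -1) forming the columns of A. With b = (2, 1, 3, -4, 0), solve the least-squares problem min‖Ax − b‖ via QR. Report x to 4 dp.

x = (-1.0313, -1.4132, -1.9328, 1.1274)

v_1 = (-1, -2, 0, -4, 0); ‖v_1‖ = 4.5826, so q_1 = (-0.2182, -0.4364, 0.0000, -0.8729, 0.0000).
q_1·v_2 = (-0.2182)·1 + (-0.4364)·2 + 0.0000·(-4) + (-0.8729)·1 + 0.0000·2 = -1.9640.
u_2 = v_2 + 1.9640·q_1 = (0.5714, 1.1429, -4.0000, -0.7143, 2.0000).
‖u_2‖ = 4.7056, so q_2 = (0.1214, 0.2429, -0.8500, -0.1518, 0.4250).
q_1·v_3 = (-0.2182)·(-1) + (-0.4364)·1 + 0.0000·2 + (-0.8729)·1 + 0.0000·(-1) = -1.0911; q_2·v_3 = 0.1214·(-1) + 0.2429·1 + (-0.8500)·2 + (-0.1518)·1 + 0.4250·(-1) = -2.1555.
u_3 = v_3 + 1.0911·q_1 + 2.1555·q_2 = (-0.9763, 1.0473, 0.1677, -0.2796, -0.0839).
‖u_3‖ = 1.4709, so q_3 = (-0.6638, 0.7120, 0.1140, -0.1901, -0.0570).
q_1·v_4 = (-0.2182)·0 + (-0.4364)·3 + 0.0000·0 + (-0.8729)·(-4) + 0.0000·(-1) = 2.1822; q_2·v_4 = 0.1214·0 + 0.2429·3 + (-0.8500)·0 + (-0.1518)·(-4) + 0.4250·(-1) = 0.9108; q_3·v_4 = (-0.6638)·0 + 0.7120·3 + 0.1140·0 + (-0.1901)·(-4) + (-0.0570)·(-1) = 2.9534.
u_4 = v_4 − 2.1822·q_1 − 0.9108·q_2 − 2.9534·q_3 = (2.3260, 1.6282, 0.4374, -1.3956, -1.2187).
‖u_4‖ = 3.4185, so q_4 = (0.6804, 0.4763, 0.1279, -0.4083, -0.3565).
Qᵀb = (2.6186, -1.4572, 0.4869, 3.8541).
Back-substitute: x_4 = 3.8541/3.4185 = 1.1274.
x_3 = (0.4869 − 2.9534·1.1274)/1.4709 = -1.9328.
x_2 = (-1.4572 + 2.1555·(-1.9328) − 0.9108·1.1274)/4.7056 = -1.4132.
x_1 = (2.6186 + 1.9640·(-1.4132) + 1.0911·(-1.9328) − 2.1822·1.1274)/4.5826 = -1.0313.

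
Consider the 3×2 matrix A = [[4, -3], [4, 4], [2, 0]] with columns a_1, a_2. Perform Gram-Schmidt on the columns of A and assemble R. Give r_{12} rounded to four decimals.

a_1 = (4, 4, 2); ‖a_1‖ = 6.0000, so q_1 = (0.6667, 0.6667, 0.3333).
r_{12} = q_1·a_2 = 0.6667.

r_{12} = 0.6667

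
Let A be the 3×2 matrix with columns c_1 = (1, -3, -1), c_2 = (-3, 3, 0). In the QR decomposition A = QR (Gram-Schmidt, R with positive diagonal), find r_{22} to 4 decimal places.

c_1 = (1, -3, -1); ‖c_1‖ = 3.3166, so q_1 = (0.3015, -0.9045, -0.3015).
q_1·c_2 = 0.3015·(-3) + (-0.9045)·3 + (-0.3015)·0 = -3.6181.
u_2 = c_2 + 3.6181·q_1 = (-1.9091, -0.2727, -1.0909).
r_{22} = ‖u_2‖ = 2.2156.

r_{22} = 2.2156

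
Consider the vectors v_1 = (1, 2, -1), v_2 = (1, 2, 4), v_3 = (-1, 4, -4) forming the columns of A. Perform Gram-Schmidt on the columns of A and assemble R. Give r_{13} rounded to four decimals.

r_{13} = 4.4907

v_1 = (1, 2, -1); ‖v_1‖ = 2.4495, so q_1 = (0.4082, 0.8165, -0.4082).
r_{13} = q_1·v_3 = 4.4907.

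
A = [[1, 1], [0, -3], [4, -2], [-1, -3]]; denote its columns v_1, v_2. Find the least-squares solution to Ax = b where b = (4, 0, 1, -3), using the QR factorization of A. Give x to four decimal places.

v_1 = (1, 0, 4, -1); ‖v_1‖ = 4.2426, so q_1 = (0.2357, 0.0000, 0.9428, -0.2357).
q_1·v_2 = 0.2357·1 + 0.0000·(-3) + 0.9428·(-2) + (-0.2357)·(-3) = -0.9428.
u_2 = v_2 + 0.9428·q_1 = (1.2222, -3.0000, -1.1111, -3.2222).
‖u_2‖ = 4.7022, so q_2 = (0.2599, -0.6380, -0.2363, -0.6853).
Qᵀb = (2.5927, 2.8592).
Back-substitute: x_2 = 2.8592/4.7022 = 0.6080.
x_1 = (2.5927 + 0.9428·0.6080)/4.2426 = 0.7462.

x = (0.7462, 0.6080)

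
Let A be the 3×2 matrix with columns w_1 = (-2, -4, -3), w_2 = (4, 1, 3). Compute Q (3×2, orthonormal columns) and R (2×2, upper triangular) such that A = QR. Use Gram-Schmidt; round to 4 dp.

q_1 = w_1/‖w_1‖ = (-2, -4, -3)/5.3852 = (-0.3714, -0.7428, -0.5571).
r_{12} = q_1·w_2 = -3.8996.
u_2 = w_2 + 3.8996·q_1 = (2.5517, -1.8966, 0.8276).
‖u_2‖ = 3.2853, so q_2 = (0.7767, -0.5773, 0.2519).

Q = [[-0.3714, 0.7767], [-0.7428, -0.5773], [-0.5571, 0.2519]], R = [[5.3852, -3.8996], [0.0000, 3.2853]]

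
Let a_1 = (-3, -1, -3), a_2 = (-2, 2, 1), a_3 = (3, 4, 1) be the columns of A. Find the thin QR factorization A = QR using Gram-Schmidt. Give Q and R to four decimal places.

a_1 = (-3, -1, -3); ‖a_1‖ = 4.3589, so e_1 = (-0.6882, -0.2294, -0.6882).
e_1·a_2 = (-0.6882)·(-2) + (-0.2294)·2 + (-0.6882)·1 = 0.2294.
u_2 = a_2 − 0.2294·e_1 = (-1.8421, 2.0526, 1.1579).
‖u_2‖ = 2.9912, so e_2 = (-0.6158, 0.6862, 0.3871).
e_1·a_3 = (-0.6882)·3 + (-0.2294)·4 + (-0.6882)·1 = -3.6707; e_2·a_3 = (-0.6158)·3 + 0.6862·4 + 0.3871·1 = 1.2845.
u_3 = a_3 + 3.6707·e_1 − 1.2845·e_2 = (1.2647, 2.2765, -2.0235).
‖u_3‖ = 3.2979, so e_3 = (0.3835, 0.6903, -0.6136).

Q = [[-0.6882, -0.6158, 0.3835], [-0.2294, 0.6862, 0.6903], [-0.6882, 0.3871, -0.6136]], R = [[4.3589, 0.2294, -3.6707], [0.0000, 2.9912, 1.2845], [0.0000, 0.0000, 3.2979]]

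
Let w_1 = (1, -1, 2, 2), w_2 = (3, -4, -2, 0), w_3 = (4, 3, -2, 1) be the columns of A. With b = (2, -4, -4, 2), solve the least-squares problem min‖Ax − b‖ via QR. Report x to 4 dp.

w_1 = (1, -1, 2, 2); ‖w_1‖ = 3.1623, so q_1 = (0.3162, -0.3162, 0.6325, 0.6325).
q_1·w_2 = 0.3162·3 + (-0.3162)·(-4) + 0.6325·(-2) + 0.6325·0 = 0.9487.
u_2 = w_2 − 0.9487·q_1 = (2.7000, -3.7000, -2.6000, -0.6000).
‖u_2‖ = 5.3009, so q_2 = (0.5093, -0.6980, -0.4905, -0.1132).
q_1·w_3 = 0.3162·4 + (-0.3162)·3 + 0.6325·(-2) + 0.6325·1 = -0.3162; q_2·w_3 = 0.5093·4 + (-0.6980)·3 + (-0.4905)·(-2) + (-0.1132)·1 = 0.8112.
u_3 = w_3 + 0.3162·q_1 − 0.8112·q_2 = (3.6868, 3.4662, -1.4021, 1.2918).
‖u_3‖ = 5.4076, so q_3 = (0.6818, 0.6410, -0.2593, 0.2389).
Qᵀb = (0.6325, 5.5462, 0.3146).
Back-substitute: x_3 = 0.3146/5.4076 = 0.0582.
x_2 = (5.5462 − 0.8112·0.0582)/5.3009 = 1.0374.
x_1 = (0.6325 − 0.9487·1.0374 + 0.3162·0.0582)/3.1623 = -0.1054.

x = (-0.1054, 1.0374, 0.0582)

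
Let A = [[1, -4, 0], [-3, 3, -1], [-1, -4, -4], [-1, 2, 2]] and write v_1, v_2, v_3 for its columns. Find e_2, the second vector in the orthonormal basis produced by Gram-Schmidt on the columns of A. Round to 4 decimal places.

e_2 = (-0.5218, 0.0423, -0.8321, 0.1833)

v_1 = (1, -3, -1, -1); ‖v_1‖ = 3.4641, so e_1 = (0.2887, -0.8660, -0.2887, -0.2887).
e_1·v_2 = 0.2887·(-4) + (-0.8660)·3 + (-0.2887)·(-4) + (-0.2887)·2 = -3.1754.
u_2 = v_2 + 3.1754·e_1 = (-3.0833, 0.2500, -4.9167, 1.0833).
‖u_2‖ = 5.9090, so e_2 = (-0.5218, 0.0423, -0.8321, 0.1833).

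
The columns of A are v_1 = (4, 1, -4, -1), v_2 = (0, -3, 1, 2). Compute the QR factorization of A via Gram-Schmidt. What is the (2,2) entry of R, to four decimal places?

v_1 = (4, 1, -4, -1); ‖v_1‖ = 5.8310, so e_1 = (0.6860, 0.1715, -0.6860, -0.1715).
e_1·v_2 = 0.6860·0 + 0.1715·(-3) + (-0.6860)·1 + (-0.1715)·2 = -1.5435.
u_2 = v_2 + 1.5435·e_1 = (1.0588, -2.7353, -0.0588, 1.7353).
r_{22} = ‖u_2‖ = 3.4085.

r_{22} = 3.4085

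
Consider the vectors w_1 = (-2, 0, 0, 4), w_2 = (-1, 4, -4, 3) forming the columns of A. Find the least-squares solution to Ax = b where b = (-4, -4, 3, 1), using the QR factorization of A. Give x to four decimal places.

w_1 = (-2, 0, 0, 4); ‖w_1‖ = 4.4721, so q_1 = (-0.4472, 0.0000, 0.0000, 0.8944).
q_1·w_2 = (-0.4472)·(-1) + 0.0000·4 + 0.0000·(-4) + 0.8944·3 = 3.1305.
u_2 = w_2 − 3.1305·q_1 = (0.4000, 4.0000, -4.0000, 0.2000).
‖u_2‖ = 5.6745, so q_2 = (0.0705, 0.7049, -0.7049, 0.0352).
Qᵀb = (2.6833, -5.1811).
Back-substitute: x_2 = -5.1811/5.6745 = -0.9130.
x_1 = (2.6833 − 3.1305·(-0.9130))/4.4721 = 1.2391.

x = (1.2391, -0.9130)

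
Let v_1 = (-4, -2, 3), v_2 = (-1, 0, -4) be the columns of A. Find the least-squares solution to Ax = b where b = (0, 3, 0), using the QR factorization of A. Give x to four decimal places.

v_1 = (-4, -2, 3); ‖v_1‖ = 5.3852, so e_1 = (-0.7428, -0.3714, 0.5571).
e_1·v_2 = (-0.7428)·(-1) + (-0.3714)·0 + 0.5571·(-4) = -1.4856.
u_2 = v_2 + 1.4856·e_1 = (-2.1034, -0.5517, -3.1724).
‖u_2‖ = 3.8462, so e_2 = (-0.5469, -0.1434, -0.8248).
Qᵀb = (-1.1142, -0.4303).
Back-substitute: x_2 = -0.4303/3.8462 = -0.1119.
x_1 = (-1.1142 + 1.4856·(-0.1119))/5.3852 = -0.2378.

x = (-0.2378, -0.1119)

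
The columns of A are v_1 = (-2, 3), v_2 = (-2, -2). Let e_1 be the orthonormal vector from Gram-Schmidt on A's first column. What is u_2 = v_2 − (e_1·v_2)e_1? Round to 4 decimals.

v_1 = (-2, 3); ‖v_1‖ = 3.6056, so e_1 = (-0.5547, 0.8321).
e_1·v_2 = (-0.5547)·(-2) + 0.8321·(-2) = -0.5547.
u_2 = v_2 + 0.5547·e_1 = (-2.3077, -1.5385).

u_2 = (-2.3077, -1.5385)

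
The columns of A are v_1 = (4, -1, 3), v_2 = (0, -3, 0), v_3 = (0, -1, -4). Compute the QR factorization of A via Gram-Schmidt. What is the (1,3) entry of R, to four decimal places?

r_{13} = -2.1573

e_1 = v_1/‖v_1‖ = (4, -1, 3)/5.0990 = (0.7845, -0.1961, 0.5883).
r_{13} = e_1·v_3 = -2.1573.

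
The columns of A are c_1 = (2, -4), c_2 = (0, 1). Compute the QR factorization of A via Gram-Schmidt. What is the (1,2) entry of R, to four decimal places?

r_{12} = -0.8944

c_1 = (2, -4); ‖c_1‖ = 4.4721, so e_1 = (0.4472, -0.8944).
r_{12} = e_1·c_2 = -0.8944.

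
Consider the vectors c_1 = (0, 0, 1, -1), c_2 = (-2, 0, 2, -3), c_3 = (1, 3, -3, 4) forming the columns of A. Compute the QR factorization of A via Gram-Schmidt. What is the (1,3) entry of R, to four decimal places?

q_1 = c_1/‖c_1‖ = (0, 0, 1, -1)/1.4142 = (0.0000, 0.0000, 0.7071, -0.7071).
r_{13} = q_1·c_3 = -4.9497.

r_{13} = -4.9497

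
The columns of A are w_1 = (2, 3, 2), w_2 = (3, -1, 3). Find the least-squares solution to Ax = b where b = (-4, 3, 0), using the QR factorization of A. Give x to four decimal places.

x = (0.6364, -1.0909)

w_1 = (2, 3, 2); ‖w_1‖ = 4.1231, so q_1 = (0.4851, 0.7276, 0.4851).
q_1·w_2 = 0.4851·3 + 0.7276·(-1) + 0.4851·3 = 2.1828.
u_2 = w_2 − 2.1828·q_1 = (1.9412, -2.5882, 1.9412).
‖u_2‖ = 3.7730, so q_2 = (0.5145, -0.6860, 0.5145).
Qᵀb = (0.2425, -4.1160).
Back-substitute: x_2 = -4.1160/3.7730 = -1.0909.
x_1 = (0.2425 − 2.1828·(-1.0909))/4.1231 = 0.6364.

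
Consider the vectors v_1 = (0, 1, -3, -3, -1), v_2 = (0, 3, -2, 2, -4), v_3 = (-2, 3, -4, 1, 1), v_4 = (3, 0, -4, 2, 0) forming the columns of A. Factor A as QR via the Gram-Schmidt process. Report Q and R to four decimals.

Q = [[0.0000, 0.0000, -0.4377, 0.7311], [0.2236, 0.4794, 0.3245, -0.3187], [-0.6708, -0.1719, -0.4384, -0.4830], [-0.6708, 0.5518, 0.3363, 0.3223], [-0.2236, -0.6604, 0.6307, 0.1637]], R = [[4.4721, 1.5652, 2.4597, 1.3416], [0.0000, 5.5272, 2.0173, 1.7911], [0.0000, 0.0000, 4.5695, 1.1132], [0.0000, 0.0000, 0.0000, 4.7700]]

v_1 = (0, 1, -3, -3, -1); ‖v_1‖ = 4.4721, so q_1 = (0.0000, 0.2236, -0.6708, -0.6708, -0.2236).
q_1·v_2 = 0.0000·0 + 0.2236·3 + (-0.6708)·(-2) + (-0.6708)·2 + (-0.2236)·(-4) = 1.5652.
u_2 = v_2 − 1.5652·q_1 = (0.0000, 2.6500, -0.9500, 3.0500, -3.6500).
‖u_2‖ = 5.5272, so q_2 = (0.0000, 0.4794, -0.1719, 0.5518, -0.6604).
q_1·v_3 = 0.0000·(-2) + 0.2236·3 + (-0.6708)·(-4) + (-0.6708)·1 + (-0.2236)·1 = 2.4597; q_2·v_3 = 0.0000·(-2) + 0.4794·3 + (-0.1719)·(-4) + 0.5518·1 + (-0.6604)·1 = 2.0173.
u_3 = v_3 − 2.4597·q_1 − 2.0173·q_2 = (-2.0000, 1.4828, -2.0033, 1.5368, 2.8822).
‖u_3‖ = 4.5695, so q_3 = (-0.4377, 0.3245, -0.4384, 0.3363, 0.6307).
q_1·v_4 = 0.0000·3 + 0.2236·0 + (-0.6708)·(-4) + (-0.6708)·2 + (-0.2236)·0 = 1.3416; q_2·v_4 = 0.0000·3 + 0.4794·0 + (-0.1719)·(-4) + 0.5518·2 + (-0.6604)·0 = 1.7911; q_3·v_4 = (-0.4377)·3 + 0.3245·0 + (-0.4384)·(-4) + 0.3363·2 + 0.6307·0 = 1.1132.
u_4 = v_4 − 1.3416·q_1 − 1.7911·q_2 − 1.1132·q_3 = (3.4872, -1.5200, -2.3041, 1.5372, 0.7807).
‖u_4‖ = 4.7700, so q_4 = (0.7311, -0.3187, -0.4830, 0.3223, 0.1637).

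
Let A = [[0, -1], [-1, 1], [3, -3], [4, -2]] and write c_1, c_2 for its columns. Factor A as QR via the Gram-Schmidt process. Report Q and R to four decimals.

c_1 = (0, -1, 3, 4); ‖c_1‖ = 5.0990, so q_1 = (0.0000, -0.1961, 0.5883, 0.7845).
q_1·c_2 = 0.0000·(-1) + (-0.1961)·1 + 0.5883·(-3) + 0.7845·(-2) = -3.5301.
u_2 = c_2 + 3.5301·q_1 = (-1.0000, 0.3077, -0.9231, 0.7692).
‖u_2‖ = 1.5933, so q_2 = (-0.6276, 0.1931, -0.5794, 0.4828).

Q = [[0.0000, -0.6276], [-0.1961, 0.1931], [0.5883, -0.5794], [0.7845, 0.4828]], R = [[5.0990, -3.5301], [0.0000, 1.5933]]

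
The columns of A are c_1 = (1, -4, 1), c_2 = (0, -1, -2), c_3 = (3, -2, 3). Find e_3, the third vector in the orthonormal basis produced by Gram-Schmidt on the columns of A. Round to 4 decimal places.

c_1 = (1, -4, 1); ‖c_1‖ = 4.2426, so e_1 = (0.2357, -0.9428, 0.2357).
e_1·c_2 = 0.2357·0 + (-0.9428)·(-1) + 0.2357·(-2) = 0.4714.
u_2 = c_2 − 0.4714·e_1 = (-0.1111, -0.5556, -2.1111).
‖u_2‖ = 2.1858, so e_2 = (-0.0508, -0.2542, -0.9658).
e_1·c_3 = 0.2357·3 + (-0.9428)·(-2) + 0.2357·3 = 3.2998; e_2·c_3 = (-0.0508)·3 + (-0.2542)·(-2) + (-0.9658)·3 = -2.5416.
u_3 = c_3 − 3.2998·e_1 + 2.5416·e_2 = (2.0930, 0.4651, -0.2326).
‖u_3‖ = 2.1567, so e_3 = (0.9705, 0.2157, -0.1078).

e_3 = (0.9705, 0.2157, -0.1078)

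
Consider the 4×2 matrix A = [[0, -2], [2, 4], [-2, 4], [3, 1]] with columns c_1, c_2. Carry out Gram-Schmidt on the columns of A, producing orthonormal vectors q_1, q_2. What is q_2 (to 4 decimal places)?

q_1 = c_1/‖c_1‖ = (0, 2, -2, 3)/4.1231 = (0.0000, 0.4851, -0.4851, 0.7276).
r_{12} = q_1·c_2 = 0.7276.
u_2 = c_2 − 0.7276·q_1 = (-2.0000, 3.6471, 4.3529, 0.4706).
‖u_2‖ = 6.0391, so q_2 = (-0.3312, 0.6039, 0.7208, 0.0779).

q_2 = (-0.3312, 0.6039, 0.7208, 0.0779)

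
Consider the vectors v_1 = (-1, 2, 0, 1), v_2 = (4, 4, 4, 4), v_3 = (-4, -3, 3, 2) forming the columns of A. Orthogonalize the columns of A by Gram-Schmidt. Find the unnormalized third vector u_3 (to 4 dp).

u_3 = (-3.2000, -2.8000, 3.6000, 2.4000)

v_1 = (-1, 2, 0, 1); ‖v_1‖ = 2.4495, so e_1 = (-0.4082, 0.8165, 0.0000, 0.4082).
e_1·v_2 = (-0.4082)·4 + 0.8165·4 + 0.0000·4 + 0.4082·4 = 3.2660.
u_2 = v_2 − 3.2660·e_1 = (5.3333, 1.3333, 4.0000, 2.6667).
‖u_2‖ = 7.3030, so e_2 = (0.7303, 0.1826, 0.5477, 0.3651).
e_1·v_3 = (-0.4082)·(-4) + 0.8165·(-3) + 0.0000·3 + 0.4082·2 = 0.0000; e_2·v_3 = 0.7303·(-4) + 0.1826·(-3) + 0.5477·3 + 0.3651·2 = -1.0954.
u_3 = v_3 + 0.0000·e_1 + 1.0954·e_2 = (-3.2000, -2.8000, 3.6000, 2.4000).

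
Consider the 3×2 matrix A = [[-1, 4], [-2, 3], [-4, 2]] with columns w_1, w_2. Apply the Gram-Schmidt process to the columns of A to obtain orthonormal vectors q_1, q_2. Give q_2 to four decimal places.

q_1 = w_1/‖w_1‖ = (-1, -2, -4)/4.5826 = (-0.2182, -0.4364, -0.8729).
r_{12} = q_1·w_2 = -3.9279.
u_2 = w_2 + 3.9279·q_1 = (3.1429, 1.2857, -1.4286).
‖u_2‖ = 3.6839, so q_2 = (0.8531, 0.3490, -0.3878).

q_2 = (0.8531, 0.3490, -0.3878)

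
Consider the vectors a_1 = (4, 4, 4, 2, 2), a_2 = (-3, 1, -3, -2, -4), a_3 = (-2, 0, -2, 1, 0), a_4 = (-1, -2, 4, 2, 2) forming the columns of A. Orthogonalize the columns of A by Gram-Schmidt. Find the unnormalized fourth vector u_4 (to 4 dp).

a_1 = (4, 4, 4, 2, 2); ‖a_1‖ = 7.4833, so e_1 = (0.5345, 0.5345, 0.5345, 0.2673, 0.2673).
e_1·a_2 = 0.5345·(-3) + 0.5345·1 + 0.5345·(-3) + 0.2673·(-2) + 0.2673·(-4) = -4.2762.
u_2 = a_2 + 4.2762·e_1 = (-0.7143, 3.2857, -0.7143, -0.8571, -2.8571).
‖u_2‖ = 4.5513, so e_2 = (-0.1569, 0.7219, -0.1569, -0.1883, -0.6278).
e_1·a_3 = 0.5345·(-2) + 0.5345·0 + 0.5345·(-2) + 0.2673·1 + 0.2673·0 = -1.8708; e_2·a_3 = (-0.1569)·(-2) + 0.7219·0 + (-0.1569)·(-2) + (-0.1883)·1 + (-0.6278)·0 = 0.4394.
u_3 = a_3 + 1.8708·e_1 − 0.4394·e_2 = (-0.9310, 0.6828, -0.9310, 1.5828, 0.7759).
‖u_3‖ = 2.3037, so e_3 = (-0.4042, 0.2964, -0.4042, 0.6871, 0.3368).
e_1·a_4 = 0.5345·(-1) + 0.5345·(-2) + 0.5345·4 + 0.2673·2 + 0.2673·2 = 1.6036; e_2·a_4 = (-0.1569)·(-1) + 0.7219·(-2) + (-0.1569)·4 + (-0.1883)·2 + (-0.6278)·2 = -3.5469; e_3·a_4 = (-0.4042)·(-1) + 0.2964·(-2) + (-0.4042)·4 + 0.6871·2 + 0.3368·2 = 0.2425.
u_4 = a_4 − 1.6036·e_1 + 3.5469·e_2 − 0.2425·e_3 = (-2.3158, -0.3684, 2.6842, 0.7368, -0.7368).

u_4 = (-2.3158, -0.3684, 2.6842, 0.7368, -0.7368)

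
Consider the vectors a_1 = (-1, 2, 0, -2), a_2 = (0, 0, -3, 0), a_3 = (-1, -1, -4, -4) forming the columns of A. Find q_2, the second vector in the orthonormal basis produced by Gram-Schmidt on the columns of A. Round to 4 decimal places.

q_2 = (0.0000, 0.0000, -1.0000, 0.0000)

q_1 = a_1/‖a_1‖ = (-1, 2, 0, -2)/3.0000 = (-0.3333, 0.6667, 0.0000, -0.6667).
r_{12} = q_1·a_2 = 0.0000.
u_2 = a_2 + 0.0000·q_1 = (0.0000, 0.0000, -3.0000, 0.0000).
‖u_2‖ = 3.0000, so q_2 = (0.0000, 0.0000, -1.0000, 0.0000).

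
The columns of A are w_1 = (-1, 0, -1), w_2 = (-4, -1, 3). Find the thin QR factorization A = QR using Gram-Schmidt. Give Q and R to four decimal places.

Q = [[-0.7071, -0.6931], [0.0000, -0.1980], [-0.7071, 0.6931]], R = [[1.4142, 0.7071], [0.0000, 5.0498]]

q_1 = w_1/‖w_1‖ = (-1, 0, -1)/1.4142 = (-0.7071, 0.0000, -0.7071).
r_{12} = q_1·w_2 = 0.7071.
u_2 = w_2 − 0.7071·q_1 = (-3.5000, -1.0000, 3.5000).
‖u_2‖ = 5.0498, so q_2 = (-0.6931, -0.1980, 0.6931).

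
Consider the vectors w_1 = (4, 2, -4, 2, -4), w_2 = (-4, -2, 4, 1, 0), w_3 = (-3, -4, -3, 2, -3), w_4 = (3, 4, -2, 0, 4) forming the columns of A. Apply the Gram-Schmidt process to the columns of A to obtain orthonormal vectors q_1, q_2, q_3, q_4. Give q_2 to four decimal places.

q_2 = (-0.3885, -0.1943, 0.3885, 0.5475, -0.6005)

q_1 = w_1/‖w_1‖ = (4, 2, -4, 2, -4)/7.4833 = (0.5345, 0.2673, -0.5345, 0.2673, -0.5345).
r_{12} = q_1·w_2 = -4.5434.
u_2 = w_2 + 4.5434·q_1 = (-1.5714, -0.7857, 1.5714, 2.2143, -2.4286).
‖u_2‖ = 4.0444, so q_2 = (-0.3885, -0.1943, 0.3885, 0.5475, -0.6005).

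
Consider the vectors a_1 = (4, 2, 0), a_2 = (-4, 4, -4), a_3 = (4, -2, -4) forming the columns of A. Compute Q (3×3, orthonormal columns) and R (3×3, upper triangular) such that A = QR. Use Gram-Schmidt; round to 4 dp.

Q = [[0.8944, -0.3586, 0.2673], [0.4472, 0.7171, -0.5345], [0.0000, -0.5976, -0.8018]], R = [[4.4721, -1.7889, 2.6833], [0.0000, 6.6933, -0.4781], [0.0000, 0.0000, 5.3452]]

q_1 = a_1/‖a_1‖ = (4, 2, 0)/4.4721 = (0.8944, 0.4472, 0.0000).
r_{12} = q_1·a_2 = -1.7889.
u_2 = a_2 + 1.7889·q_1 = (-2.4000, 4.8000, -4.0000).
‖u_2‖ = 6.6933, so q_2 = (-0.3586, 0.7171, -0.5976).
r_{13} = q_1·a_3 = 2.6833; r_{23} = q_2·a_3 = -0.4781.
u_3 = a_3 − 2.6833·q_1 + 0.4781·q_2 = (1.4286, -2.8571, -4.2857).
‖u_3‖ = 5.3452, so q_3 = (0.2673, -0.5345, -0.8018).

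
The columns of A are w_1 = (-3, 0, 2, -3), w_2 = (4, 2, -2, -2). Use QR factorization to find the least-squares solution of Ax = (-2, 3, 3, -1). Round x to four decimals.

e_1 = w_1/‖w_1‖ = (-3, 0, 2, -3)/4.6904 = (-0.6396, 0.0000, 0.4264, -0.6396).
r_{12} = e_1·w_2 = -2.1320.
u_2 = w_2 + 2.1320·e_1 = (2.6364, 2.0000, -1.0909, -3.3636).
‖u_2‖ = 4.8430, so e_2 = (0.5444, 0.4130, -0.2253, -0.6945).
Qᵀb = (3.1980, 0.1689).
Back-substitute: x_2 = 0.1689/4.8430 = 0.0349.
x_1 = (3.1980 + 2.1320·0.0349)/4.6904 = 0.6977.

x = (0.6977, 0.0349)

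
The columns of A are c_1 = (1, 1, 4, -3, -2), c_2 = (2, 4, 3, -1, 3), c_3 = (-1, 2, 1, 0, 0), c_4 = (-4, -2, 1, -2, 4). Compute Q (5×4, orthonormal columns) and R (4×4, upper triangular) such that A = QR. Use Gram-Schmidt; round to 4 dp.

c_1 = (1, 1, 4, -3, -2); ‖c_1‖ = 5.5678, so e_1 = (0.1796, 0.1796, 0.7184, -0.5388, -0.3592).
e_1·c_2 = 0.1796·2 + 0.1796·4 + 0.7184·3 + (-0.5388)·(-1) + (-0.3592)·3 = 2.6941.
u_2 = c_2 − 2.6941·e_1 = (1.5161, 3.5161, 1.0645, 0.4516, 3.9677).
‖u_2‖ = 5.6340, so e_2 = (0.2691, 0.6241, 0.1889, 0.0802, 0.7042).
e_1·c_3 = 0.1796·(-1) + 0.1796·2 + 0.7184·1 + (-0.5388)·0 + (-0.3592)·0 = 0.8980; e_2·c_3 = 0.2691·(-1) + 0.6241·2 + 0.1889·1 + 0.0802·0 + 0.7042·0 = 1.1680.
u_3 = c_3 − 0.8980·e_1 − 1.1680·e_2 = (-1.4756, 1.1098, 0.1341, 0.3902, -0.5000).
‖u_3‖ = 1.9569, so e_3 = (-0.7541, 0.5671, 0.0686, 0.1994, -0.2555).
e_1·c_4 = 0.1796·(-4) + 0.1796·(-2) + 0.7184·1 + (-0.5388)·(-2) + (-0.3592)·4 = -0.7184; e_2·c_4 = 0.2691·(-4) + 0.6241·(-2) + 0.1889·1 + 0.0802·(-2) + 0.7042·4 = 0.5210; e_3·c_4 = (-0.7541)·(-4) + 0.5671·(-2) + 0.0686·1 + 0.1994·(-2) + (-0.2555)·4 = 0.5297.
u_4 = c_4 + 0.7184·e_1 − 0.5210·e_2 − 0.5297·e_3 = (-3.6117, -2.4965, 1.3814, -2.5345, 3.5104).
‖u_4‖ = 6.3192, so e_4 = (-0.5716, -0.3951, 0.2186, -0.4011, 0.5555).

Q = [[0.1796, 0.2691, -0.7541, -0.5716], [0.1796, 0.6241, 0.5671, -0.3951], [0.7184, 0.1889, 0.0686, 0.2186], [-0.5388, 0.0802, 0.1994, -0.4011], [-0.3592, 0.7042, -0.2555, 0.5555]], R = [[5.5678, 2.6941, 0.8980, -0.7184], [0.0000, 5.6340, 1.1680, 0.5210], [0.0000, 0.0000, 1.9569, 0.5297], [0.0000, 0.0000, 0.0000, 6.3192]]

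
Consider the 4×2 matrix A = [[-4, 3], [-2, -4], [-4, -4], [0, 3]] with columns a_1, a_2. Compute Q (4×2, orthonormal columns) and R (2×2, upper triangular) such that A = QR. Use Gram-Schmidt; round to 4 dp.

a_1 = (-4, -2, -4, 0); ‖a_1‖ = 6.0000, so e_1 = (-0.6667, -0.3333, -0.6667, 0.0000).
e_1·a_2 = (-0.6667)·3 + (-0.3333)·(-4) + (-0.6667)·(-4) + 0.0000·3 = 2.0000.
u_2 = a_2 − 2.0000·e_1 = (4.3333, -3.3333, -2.6667, 3.0000).
‖u_2‖ = 6.7823, so e_2 = (0.6389, -0.4915, -0.3932, 0.4423).

Q = [[-0.6667, 0.6389], [-0.3333, -0.4915], [-0.6667, -0.3932], [0.0000, 0.4423]], R = [[6.0000, 2.0000], [0.0000, 6.7823]]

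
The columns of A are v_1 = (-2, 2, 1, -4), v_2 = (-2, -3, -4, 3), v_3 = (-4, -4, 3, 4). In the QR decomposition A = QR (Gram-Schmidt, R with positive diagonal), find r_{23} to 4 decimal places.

v_1 = (-2, 2, 1, -4); ‖v_1‖ = 5.0000, so e_1 = (-0.4000, 0.4000, 0.2000, -0.8000).
e_1·v_2 = (-0.4000)·(-2) + 0.4000·(-3) + 0.2000·(-4) + (-0.8000)·3 = -3.6000.
u_2 = v_2 + 3.6000·e_1 = (-3.4400, -1.5600, -3.2800, 0.1200).
‖u_2‖ = 5.0040, so e_2 = (-0.6875, -0.3118, -0.6555, 0.0240).
r_{23} = e_2·v_3 = 2.1263.

r_{23} = 2.1263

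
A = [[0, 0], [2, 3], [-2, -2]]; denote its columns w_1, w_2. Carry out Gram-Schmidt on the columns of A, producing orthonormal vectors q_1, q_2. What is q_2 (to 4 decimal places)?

q_1 = w_1/‖w_1‖ = (0, 2, -2)/2.8284 = (0.0000, 0.7071, -0.7071).
r_{12} = q_1·w_2 = 3.5355.
u_2 = w_2 − 3.5355·q_1 = (0.0000, 0.5000, 0.5000).
‖u_2‖ = 0.7071, so q_2 = (0.0000, 0.7071, 0.7071).

q_2 = (0.0000, 0.7071, 0.7071)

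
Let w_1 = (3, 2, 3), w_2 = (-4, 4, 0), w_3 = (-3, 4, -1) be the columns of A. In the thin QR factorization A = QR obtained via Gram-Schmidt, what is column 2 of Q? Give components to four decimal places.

w_1 = (3, 2, 3); ‖w_1‖ = 4.6904, so q_1 = (0.6396, 0.4264, 0.6396).
q_1·w_2 = 0.6396·(-4) + 0.4264·4 + 0.6396·0 = -0.8528.
u_2 = w_2 + 0.8528·q_1 = (-3.4545, 4.3636, 0.5455).
‖u_2‖ = 5.5922, so q_2 = (-0.6177, 0.7803, 0.0975).

q_2 = (-0.6177, 0.7803, 0.0975)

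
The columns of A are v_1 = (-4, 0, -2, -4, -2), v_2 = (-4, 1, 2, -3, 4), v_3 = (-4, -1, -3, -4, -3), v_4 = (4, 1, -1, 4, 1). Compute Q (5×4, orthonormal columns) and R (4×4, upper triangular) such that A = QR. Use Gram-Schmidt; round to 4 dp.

v_1 = (-4, 0, -2, -4, -2); ‖v_1‖ = 6.3246, so e_1 = (-0.6325, 0.0000, -0.3162, -0.6325, -0.3162).
e_1·v_2 = (-0.6325)·(-4) + 0.0000·1 + (-0.3162)·2 + (-0.6325)·(-3) + (-0.3162)·4 = 2.5298.
u_2 = v_2 − 2.5298·e_1 = (-2.4000, 1.0000, 2.8000, -1.4000, 4.8000).
‖u_2‖ = 6.2929, so e_2 = (-0.3814, 0.1589, 0.4449, -0.2225, 0.7628).
e_1·v_3 = (-0.6325)·(-4) + 0.0000·(-1) + (-0.3162)·(-3) + (-0.6325)·(-4) + (-0.3162)·(-3) = 6.9570; e_2·v_3 = (-0.3814)·(-4) + 0.1589·(-1) + 0.4449·(-3) + (-0.2225)·(-4) + 0.7628·(-3) = -1.3666.
u_3 = v_3 − 6.9570·e_1 + 1.3666·e_2 = (-0.1212, -0.7828, -0.1919, 0.0960, 0.2424).
‖u_3‖ = 0.8558, so e_3 = (-0.1416, -0.9148, -0.2243, 0.1121, 0.2833).
e_1·v_4 = (-0.6325)·4 + 0.0000·1 + (-0.3162)·(-1) + (-0.6325)·4 + (-0.3162)·1 = -5.0596; e_2·v_4 = (-0.3814)·4 + 0.1589·1 + 0.4449·(-1) + (-0.2225)·4 + 0.7628·1 = -1.9387; e_3·v_4 = (-0.1416)·4 + (-0.9148)·1 + (-0.2243)·(-1) + 0.1121·4 + 0.2833·1 = -0.5253.
u_4 = v_4 + 5.0596·e_1 + 1.9387·e_2 + 0.5253·e_3 = (-0.0138, 0.8276, -1.8552, 0.4276, 1.0276).
‖u_4‖ = 2.3164, so e_4 = (-0.0060, 0.3573, -0.8009, 0.1846, 0.4436).

Q = [[-0.6325, -0.3814, -0.1416, -0.0060], [0.0000, 0.1589, -0.9148, 0.3573], [-0.3162, 0.4449, -0.2243, -0.8009], [-0.6325, -0.2225, 0.1121, 0.1846], [-0.3162, 0.7628, 0.2833, 0.4436]], R = [[6.3246, 2.5298, 6.9570, -5.0596], [0.0000, 6.2929, -1.3666, -1.9387], [0.0000, 0.0000, 0.8558, -0.5253], [0.0000, 0.0000, 0.0000, 2.3164]]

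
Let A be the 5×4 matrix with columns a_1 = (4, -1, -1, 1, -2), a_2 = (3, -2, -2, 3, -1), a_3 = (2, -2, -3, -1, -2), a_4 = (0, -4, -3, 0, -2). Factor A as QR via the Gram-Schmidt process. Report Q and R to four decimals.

e_1 = a_1/‖a_1‖ = (4, -1, -1, 1, -2)/4.7958 = (0.8341, -0.2085, -0.2085, 0.2085, -0.4170).
r_{12} = e_1·a_2 = 4.3788.
u_2 = a_2 − 4.3788·e_1 = (-0.6522, -1.0870, -1.0870, 2.0870, 0.8261).
‖u_2‖ = 2.7975, so e_2 = (-0.2331, -0.3885, -0.3885, 0.7460, 0.2953).
r_{13} = e_1·a_3 = 3.3362; r_{23} = e_2·a_3 = 0.1399.
u_3 = a_3 − 3.3362·e_1 − 0.1399·e_2 = (-0.7500, -1.2500, -2.2500, -1.8000, -0.6500).
‖u_3‖ = 3.2939, so e_3 = (-0.2277, -0.3795, -0.6831, -0.5465, -0.1973).
r_{14} = e_1·a_4 = 2.2937; r_{24} = e_2·a_4 = 2.1292; r_{34} = e_3·a_4 = 3.9618.
u_4 = a_4 − 2.2937·e_1 − 2.1292·e_2 − 3.9618·e_3 = (-0.5146, -1.1910, 1.0118, 0.0983, -0.8904).
‖u_4‖ = 1.8734, so e_4 = (-0.2747, -0.6358, 0.5401, 0.0525, -0.4753).

Q = [[0.8341, -0.2331, -0.2277, -0.2747], [-0.2085, -0.3885, -0.3795, -0.6358], [-0.2085, -0.3885, -0.6831, 0.5401], [0.2085, 0.7460, -0.5465, 0.0525], [-0.4170, 0.2953, -0.1973, -0.4753]], R = [[4.7958, 4.3788, 3.3362, 2.2937], [0.0000, 2.7975, 0.1399, 2.1292], [0.0000, 0.0000, 3.2939, 3.9618], [0.0000, 0.0000, 0.0000, 1.8734]]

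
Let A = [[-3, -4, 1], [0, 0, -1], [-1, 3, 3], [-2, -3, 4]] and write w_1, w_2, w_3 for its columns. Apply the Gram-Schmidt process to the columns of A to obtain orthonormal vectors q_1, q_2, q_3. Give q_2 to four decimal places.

q_1 = w_1/‖w_1‖ = (-3, 0, -1, -2)/3.7417 = (-0.8018, 0.0000, -0.2673, -0.5345).
r_{12} = q_1·w_2 = 4.0089.
u_2 = w_2 − 4.0089·q_1 = (-0.7857, 0.0000, 4.0714, -0.8571).
‖u_2‖ = 4.2342, so q_2 = (-0.1856, 0.0000, 0.9616, -0.2024).

q_2 = (-0.1856, 0.0000, 0.9616, -0.2024)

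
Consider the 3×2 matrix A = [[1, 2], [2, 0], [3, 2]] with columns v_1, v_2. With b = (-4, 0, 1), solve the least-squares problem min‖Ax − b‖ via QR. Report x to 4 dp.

v_1 = (1, 2, 3); ‖v_1‖ = 3.7417, so e_1 = (0.2673, 0.5345, 0.8018).
e_1·v_2 = 0.2673·2 + 0.5345·0 + 0.8018·2 = 2.1381.
u_2 = v_2 − 2.1381·e_1 = (1.4286, -1.1429, 0.2857).
‖u_2‖ = 1.8516, so e_2 = (0.7715, -0.6172, 0.1543).
Qᵀb = (-0.2673, -2.9318).
Back-substitute: x_2 = -2.9318/1.8516 = -1.5833.
x_1 = (-0.2673 − 2.1381·(-1.5833))/3.7417 = 0.8333.

x = (0.8333, -1.5833)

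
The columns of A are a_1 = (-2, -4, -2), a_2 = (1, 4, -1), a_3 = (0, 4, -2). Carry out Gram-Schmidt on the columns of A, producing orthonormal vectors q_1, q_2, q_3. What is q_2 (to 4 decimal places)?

a_1 = (-2, -4, -2); ‖a_1‖ = 4.8990, so q_1 = (-0.4082, -0.8165, -0.4082).
q_1·a_2 = (-0.4082)·1 + (-0.8165)·4 + (-0.4082)·(-1) = -3.2660.
u_2 = a_2 + 3.2660·q_1 = (-0.3333, 1.3333, -2.3333).
‖u_2‖ = 2.7080, so q_2 = (-0.1231, 0.4924, -0.8616).

q_2 = (-0.1231, 0.4924, -0.8616)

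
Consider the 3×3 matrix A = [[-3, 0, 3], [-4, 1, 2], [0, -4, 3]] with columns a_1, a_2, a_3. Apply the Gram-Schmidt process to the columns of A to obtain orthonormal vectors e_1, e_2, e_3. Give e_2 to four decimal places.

e_2 = (-0.1187, 0.0890, -0.9889)

a_1 = (-3, -4, 0); ‖a_1‖ = 5.0000, so e_1 = (-0.6000, -0.8000, 0.0000).
e_1·a_2 = (-0.6000)·0 + (-0.8000)·1 + 0.0000·(-4) = -0.8000.
u_2 = a_2 + 0.8000·e_1 = (-0.4800, 0.3600, -4.0000).
‖u_2‖ = 4.0447, so e_2 = (-0.1187, 0.0890, -0.9889).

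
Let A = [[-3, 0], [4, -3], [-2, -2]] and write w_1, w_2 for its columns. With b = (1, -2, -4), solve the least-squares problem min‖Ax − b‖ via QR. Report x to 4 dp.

w_1 = (-3, 4, -2); ‖w_1‖ = 5.3852, so q_1 = (-0.5571, 0.7428, -0.3714).
q_1·w_2 = (-0.5571)·0 + 0.7428·(-3) + (-0.3714)·(-2) = -1.4856.
u_2 = w_2 + 1.4856·q_1 = (-0.8276, -1.8966, -2.5517).
‖u_2‖ = 3.2853, so q_2 = (-0.2519, -0.5773, -0.7767).
Qᵀb = (-0.5571, 4.0095).
Back-substitute: x_2 = 4.0095/3.2853 = 1.2204.
x_1 = (-0.5571 + 1.4856·1.2204)/5.3852 = 0.2332.

x = (0.2332, 1.2204)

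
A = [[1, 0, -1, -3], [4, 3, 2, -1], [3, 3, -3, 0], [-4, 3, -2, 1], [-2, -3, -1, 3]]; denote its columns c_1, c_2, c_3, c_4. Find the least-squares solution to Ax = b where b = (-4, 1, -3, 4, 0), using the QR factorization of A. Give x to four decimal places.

x = (-0.7433, 0.8377, 1.0963, 0.7144)

c_1 = (1, 4, 3, -4, -2); ‖c_1‖ = 6.7823, so e_1 = (0.1474, 0.5898, 0.4423, -0.5898, -0.2949).
e_1·c_2 = 0.1474·0 + 0.5898·3 + 0.4423·3 + (-0.5898)·3 + (-0.2949)·(-3) = 2.2116.
u_2 = c_2 − 2.2116·e_1 = (-0.3261, 1.6957, 2.0217, 4.3043, -2.3478).
‖u_2‖ = 5.5775, so e_2 = (-0.0585, 0.3040, 0.3625, 0.7717, -0.4209).
e_1·c_3 = 0.1474·(-1) + 0.5898·2 + 0.4423·(-3) + (-0.5898)·(-2) + (-0.2949)·(-1) = 1.1795; e_2·c_3 = (-0.0585)·(-1) + 0.3040·2 + 0.3625·(-3) + 0.7717·(-2) + (-0.4209)·(-1) = -1.5435.
u_3 = c_3 − 1.1795·e_1 + 1.5435·e_2 = (-1.2642, 1.7736, -2.9623, -0.1132, -1.3019).
‖u_3‖ = 3.9021, so e_3 = (-0.3240, 0.4545, -0.7591, -0.0290, -0.3336).
e_1·c_4 = 0.1474·(-3) + 0.5898·(-1) + 0.4423·0 + (-0.5898)·1 + (-0.2949)·3 = -2.5065; e_2·c_4 = (-0.0585)·(-3) + 0.3040·(-1) + 0.3625·0 + 0.7717·1 + (-0.4209)·3 = -0.6197; e_3·c_4 = (-0.3240)·(-3) + 0.4545·(-1) + (-0.7591)·0 + (-0.0290)·1 + (-0.3336)·3 = -0.5125.
u_4 = c_4 + 2.5065·e_1 + 0.6197·e_2 + 0.5125·e_3 = (-2.8327, 0.8996, 0.9442, -0.0149, 1.8290).
‖u_4‖ = 3.6153, so e_4 = (-0.7835, 0.2488, 0.2612, -0.0041, 0.5059).
Qᵀb = (-3.6860, 2.5374, 3.9118, 2.5830).
Back-substitute: x_4 = 2.5830/3.6153 = 0.7144.
x_3 = (3.9118 + 0.5125·0.7144)/3.9021 = 1.0963.
x_2 = (2.5374 + 1.5435·1.0963 + 0.6197·0.7144)/5.5775 = 0.8377.
x_1 = (-3.6860 − 2.2116·0.8377 − 1.1795·1.0963 + 2.5065·0.7144)/6.7823 = -0.7433.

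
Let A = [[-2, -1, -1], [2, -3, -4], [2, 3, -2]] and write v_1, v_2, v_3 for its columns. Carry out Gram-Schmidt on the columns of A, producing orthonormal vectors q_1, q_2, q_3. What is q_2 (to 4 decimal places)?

v_1 = (-2, 2, 2); ‖v_1‖ = 3.4641, so q_1 = (-0.5774, 0.5774, 0.5774).
q_1·v_2 = (-0.5774)·(-1) + 0.5774·(-3) + 0.5774·3 = 0.5774.
u_2 = v_2 − 0.5774·q_1 = (-0.6667, -3.3333, 2.6667).
‖u_2‖ = 4.3205, so q_2 = (-0.1543, -0.7715, 0.6172).

q_2 = (-0.1543, -0.7715, 0.6172)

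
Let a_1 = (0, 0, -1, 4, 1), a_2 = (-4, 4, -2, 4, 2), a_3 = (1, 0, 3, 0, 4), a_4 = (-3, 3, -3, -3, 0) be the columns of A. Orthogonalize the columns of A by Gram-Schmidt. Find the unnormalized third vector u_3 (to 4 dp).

u_3 = (0.6316, 0.3684, 2.9737, -0.2632, 4.0263)

a_1 = (0, 0, -1, 4, 1); ‖a_1‖ = 4.2426, so e_1 = (0.0000, 0.0000, -0.2357, 0.9428, 0.2357).
e_1·a_2 = 0.0000·(-4) + 0.0000·4 + (-0.2357)·(-2) + 0.9428·4 + 0.2357·2 = 4.7140.
u_2 = a_2 − 4.7140·e_1 = (-4.0000, 4.0000, -0.8889, -0.4444, 0.8889).
‖u_2‖ = 5.8119, so e_2 = (-0.6882, 0.6882, -0.1529, -0.0765, 0.1529).
e_1·a_3 = 0.0000·1 + 0.0000·0 + (-0.2357)·3 + 0.9428·0 + 0.2357·4 = 0.2357; e_2·a_3 = (-0.6882)·1 + 0.6882·0 + (-0.1529)·3 + (-0.0765)·0 + 0.1529·4 = -0.5353.
u_3 = a_3 − 0.2357·e_1 + 0.5353·e_2 = (0.6316, 0.3684, 2.9737, -0.2632, 4.0263).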